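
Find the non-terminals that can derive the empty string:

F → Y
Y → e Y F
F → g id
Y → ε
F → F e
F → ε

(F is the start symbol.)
{ 'F', 'Y' }

ε-productions: Y → ε, F → ε
So Y, F are immediately nullable.
Every non-terminal is now nullable.
Nullable = { 'F', 'Y' }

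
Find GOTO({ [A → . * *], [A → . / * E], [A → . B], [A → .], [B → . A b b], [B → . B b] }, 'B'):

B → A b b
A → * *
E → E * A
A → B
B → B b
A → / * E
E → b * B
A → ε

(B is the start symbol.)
{ [A → B .], [B → B . b] }

GOTO(I, 'B') = CLOSURE({ [A → αX.β] : [A → α.Xβ] ∈ I, X = 'B' })

Items with dot before 'B', with the dot advanced:
  [A → . B] → [A → B .]
  [B → . B b] → [B → B . b]
Closure adds nothing (no advanced item has the dot before a non-terminal).

GOTO = { [A → B .], [B → B . b] }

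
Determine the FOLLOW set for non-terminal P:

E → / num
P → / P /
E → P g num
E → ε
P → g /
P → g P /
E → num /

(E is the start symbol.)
{ '/', 'g' }

To compute FOLLOW(P), find every occurrence of P on a right-hand side N → α P β: add FIRST(β) \ {ε}, and if β is empty or nullable also add FOLLOW(N). Iterate to a fixed point.

In P → / P /: P is followed by '/', add FIRST('/') \ {ε} = { '/' }
In E → P g num: P is followed by g num, add FIRST(g num) \ {ε} = { 'g' }
In P → g P /: P is followed by '/', add FIRST('/') \ {ε} = { '/' }

Taking the union: FOLLOW(P) = { '/', 'g' }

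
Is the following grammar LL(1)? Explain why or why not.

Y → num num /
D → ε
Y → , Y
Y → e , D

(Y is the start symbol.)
Yes, the grammar is LL(1).

For Y:
  PREDICT(Y → num num '/') = { 'num' }
  PREDICT(Y → ',' Y) = { ',' }
  PREDICT(Y → e ',' D) = { 'e' }
D has a single production, so nothing to check there.

All predict sets are disjoint. The grammar IS LL(1).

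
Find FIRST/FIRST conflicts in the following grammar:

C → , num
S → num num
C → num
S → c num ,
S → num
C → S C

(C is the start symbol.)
Yes. C → num / C → S C on { 'num' }; S → num num / S → num on { 'num' }

A FIRST/FIRST conflict occurs when two productions N → α and N → β for the same non-terminal have FIRST(α) ∩ FIRST(β) ≠ ∅ (with ε ∈ FIRST of a nullable right-hand side, so two nullable alternatives also conflict).

FIRST sets of the non-terminals at (or reachable through a nullable prefix from) the front of some alternative:
  FIRST(S) = { 'c', 'num' }

Productions for C:
  C → , num: FIRST = { ',' }
  C → num: FIRST = { 'num' }
  C → S C: FIRST = { 'c', 'num' }
Productions for S:
  S → num num: FIRST = { 'num' }
  S → c num ,: FIRST = { 'c' }
  S → num: FIRST = { 'num' }

Conflict for C: C → num and C → S C
  Overlap: { 'num' }
Conflict for S: S → num num and S → num
  Overlap: { 'num' }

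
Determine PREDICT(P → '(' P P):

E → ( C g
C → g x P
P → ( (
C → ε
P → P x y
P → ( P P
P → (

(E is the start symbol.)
PREDICT(P → '(' P P) = (FIRST(RHS) \ {ε}) ∪ (FOLLOW(P) if ε ∈ FIRST(RHS), i.e. RHS ⇒* ε)
FIRST('(' P P) = { '(' }
ε ∉ FIRST('(' P P), so FOLLOW(P) is not added.
PREDICT(P → '(' P P) = { '(' }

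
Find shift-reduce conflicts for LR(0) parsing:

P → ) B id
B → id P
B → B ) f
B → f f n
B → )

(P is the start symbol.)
A shift-reduce conflict occurs when an LR(0) state has both:
  - a complete (reduce) item [A → α .] (dot at the end), and
  - a shift item [B → β . c γ] (dot before a terminal).

Augment with P' → P and build the canonical LR(0) collection (I0 = CLOSURE({[P' → . P]}), then GOTO on every symbol after a dot until no new states appear). It has 13 states:
  I0: { [P → . ) B id], [P' → . P] }  — shift
  I1: { [B → . )], [B → . B ) f], [B → . f f n], [B → . id P], [P → ) . B id] }  — shift
  I2: { [P' → P .] }  — accept
  I3: { [B → ) .] }  — reduce
  I4: { [B → B . ) f], [P → ) B . id] }  — shift
  I5: { [B → f . f n] }  — shift
  I6: { [B → id . P], [P → . ) B id] }  — shift
  I7: { [B → id P .] }  — reduce
  I8: { [B → f f . n] }  — shift
  I9: { [B → f f n .] }  — reduce
  I10: { [B → B ) . f] }  — shift
  I11: { [P → ) B id .] }  — reduce
  I12: { [B → B ) f .] }  — reduce

No state contains both a complete item and a shift item.

Answer: No shift-reduce conflicts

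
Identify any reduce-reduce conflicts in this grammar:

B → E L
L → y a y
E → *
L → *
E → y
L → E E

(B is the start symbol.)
Yes — I5: [E → * .] vs [L → * .]

Augment with B' → B and build the canonical LR(0) collection (I0 = CLOSURE({[B' → . B]}), then GOTO on every symbol after a dot until no new states appear). It has 12 states:
  I0: { [B → . E L], [B' → . B], [E → . *], [E → . y] }  — shift
  I1: { [E → * .] }  — reduce
  I2: { [B' → B .] }  — accept
  I3: { [B → E . L], [E → . *], [E → . y], [L → . *], [L → . E E], [L → . y a y] }  — shift
  I4: { [E → y .] }  — reduce
  I5: { [E → * .], [L → * .] }  — 2 reduces
  I6: { [E → . *], [E → . y], [L → E . E] }  — shift
  I7: { [B → E L .] }  — reduce
  I8: { [E → y .], [L → y . a y] }  — shift, reduce
  I9: { [L → y a . y] }  — shift
  I10: { [L → y a y .] }  — reduce
  I11: { [L → E E .] }  — reduce

I5 contains complete items [E → * .], [L → * .] — reduce-reduce conflict.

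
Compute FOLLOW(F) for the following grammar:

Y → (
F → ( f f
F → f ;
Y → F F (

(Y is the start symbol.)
In Y → F F (: F is followed by F '(', add FIRST(F '(') \ {ε} = { '(', 'f' }
In Y → F F (: F is followed by '(', add FIRST('(') \ {ε} = { '(' }

Taking the union: FOLLOW(F) = { '(', 'f' }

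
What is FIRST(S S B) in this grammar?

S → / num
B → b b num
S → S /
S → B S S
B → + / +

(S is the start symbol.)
{ '+', '/', 'b' }

FIRST sets of the non-terminals involved (from the grammar, by fixed-point iteration):
  FIRST(S) = { '+', '/', 'b' }

To compute FIRST(S S B), process the symbols left to right:
Symbol S is a non-terminal. Add FIRST(S) \ {ε} = { '+', '/', 'b' }
S is not nullable (ε ∉ FIRST(S)), so stop here.
FIRST(S S B) = { '+', '/', 'b' }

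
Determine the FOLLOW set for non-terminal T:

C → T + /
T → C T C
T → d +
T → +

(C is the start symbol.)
{ '+', 'd' }

To compute FOLLOW(T), find every occurrence of T on a right-hand side N → α T β: add FIRST(β) \ {ε}, and if β is empty or nullable also add FOLLOW(N). Iterate to a fixed point.

In C → T + /: T is followed by '+' '/', add FIRST('+' '/') \ {ε} = { '+' }
In T → C T C: T is followed by C, add FIRST(C) \ {ε} = { '+', 'd' }

Taking the union: FOLLOW(T) = { '+', 'd' }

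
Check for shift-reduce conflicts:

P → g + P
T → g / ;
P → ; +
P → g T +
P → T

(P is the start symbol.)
A shift-reduce conflict occurs when an LR(0) state has both:
  - a complete (reduce) item [A → α .] (dot at the end), and
  - a shift item [B → β . c γ] (dot before a terminal).

Augment with P' → P and build the canonical LR(0) collection (I0 = CLOSURE({[P' → . P]}), then GOTO on every symbol after a dot until no new states appear). It has 13 states:
  I0: { [P → . ; +], [P → . T], [P → . g + P], [P → . g T +], [P' → . P], [T → . g / ;] }  — shift
  I1: { [P → ; . +] }  — shift
  I2: { [P' → P .] }  — accept
  I3: { [P → T .] }  — reduce
  I4: { [P → g . + P], [P → g . T +], [T → . g / ;], [T → g . / ;] }  — shift
  I5: { [P → . ; +], [P → . T], [P → . g + P], [P → . g T +], [P → g + . P], [T → . g / ;] }  — shift
  I6: { [T → g / . ;] }  — shift
  I7: { [P → g T . +] }  — shift
  I8: { [T → g . / ;] }  — shift
  I9: { [P → g T + .] }  — reduce
  I10: { [T → g / ; .] }  — reduce
  I11: { [P → g + P .] }  — reduce
  I12: { [P → ; + .] }  — reduce

No state contains both a complete item and a shift item.

Answer: No shift-reduce conflicts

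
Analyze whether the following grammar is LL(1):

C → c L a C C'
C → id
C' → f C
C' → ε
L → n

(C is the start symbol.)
A grammar is LL(1) if for each non-terminal N with multiple productions, the predict sets of those productions are pairwise disjoint, where PREDICT(N → α) = (FIRST(α) \ {ε}) ∪ (FOLLOW(N) if α ⇒* ε).

Relevant sets:
  FOLLOW(C') = { $, 'f' }

For C:
  PREDICT(C → c L a C C') = { 'c' }
  PREDICT(C → id) = { 'id' }
For C':
  PREDICT(C' → f C) = { 'f' }
  PREDICT(C' → ε) = { $, 'f' }
L has a single production, so nothing to check there.

Conflict found: Predict set conflict for C': { 'f' }
The grammar is NOT LL(1).

Answer: No. Predict set conflict for C': { 'f' }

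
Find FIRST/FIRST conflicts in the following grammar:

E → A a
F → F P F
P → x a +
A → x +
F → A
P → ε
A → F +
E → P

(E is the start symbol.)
FIRST sets of the non-terminals at (or reachable through a nullable prefix from) the front of some alternative:
  FIRST(A) = { 'x' }
  FIRST(P) = { 'x', ε }
  FIRST(F) = { 'x' }

Productions for E:
  E → A a: FIRST = { 'x' }
  E → P: FIRST = { 'x', ε }
Productions for F:
  F → F P F: FIRST = { 'x' }
  F → A: FIRST = { 'x' }
Productions for P:
  P → x a +: FIRST = { 'x' }
  P → ε: FIRST = { ε }
Productions for A:
  A → x +: FIRST = { 'x' }
  A → F +: FIRST = { 'x' }

Conflict for E: E → A a and E → P
  Overlap: { 'x' }
Conflict for F: F → F P F and F → A
  Overlap: { 'x' }
Conflict for A: A → x + and A → F +
  Overlap: { 'x' }

Answer: Yes. E → A a / E → P on { 'x' }; F → F P F / F → A on { 'x' }; A → x '+' / A → F '+' on { 'x' }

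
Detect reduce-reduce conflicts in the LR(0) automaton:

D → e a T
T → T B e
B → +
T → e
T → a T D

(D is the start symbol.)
No reduce-reduce conflicts

Augment with D' → D and build the canonical LR(0) collection (I0 = CLOSURE({[D' → . D]}), then GOTO on every symbol after a dot until no new states appear). It has 12 states:
  I0: { [D → . e a T], [D' → . D] }  — shift
  I1: { [D' → D .] }  — accept
  I2: { [D → e . a T] }  — shift
  I3: { [D → e a . T], [T → . T B e], [T → . a T D], [T → . e] }  — shift
  I4: { [B → . +], [D → e a T .], [T → T . B e] }  — shift, reduce
  I5: { [T → . T B e], [T → . a T D], [T → . e], [T → a . T D] }  — shift
  I6: { [T → e .] }  — reduce
  I7: { [B → . +], [D → . e a T], [T → T . B e], [T → a T . D] }  — shift
  I8: { [B → + .] }  — reduce
  I9: { [T → T B . e] }  — shift
  I10: { [T → a T D .] }  — reduce
  I11: { [T → T B e .] }  — reduce

No state contains more than one complete item.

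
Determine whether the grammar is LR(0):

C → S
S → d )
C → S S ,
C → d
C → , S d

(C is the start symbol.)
A grammar is LR(0) if no state in the canonical LR(0) collection has:
  - both a shift item (dot before a terminal) and a complete item (shift-reduce conflict), or
  - two or more complete items (reduce-reduce conflict; the accept item [C' → C .] counts as a complete item here).

Augment with C' → C and build the canonical LR(0) collection (I0 = CLOSURE({[C' → . C]}), then GOTO on every symbol after a dot until no new states appear). It has 11 states:
  I0: { [C → . , S d], [C → . S S ,], [C → . S], [C → . d], [C' → . C], [S → . d )] }  — shift
  I1: { [C → , . S d], [S → . d )] }  — shift
  I2: { [C' → C .] }  — accept
  I3: { [C → S . S ,], [C → S .], [S → . d )] }  — shift, reduce
  I4: { [C → d .], [S → d . )] }  — shift, reduce
  I5: { [S → d ) .] }  — reduce
  I6: { [C → S S . ,] }  — shift
  I7: { [S → d . )] }  — shift
  I8: { [C → S S , .] }  — reduce
  I9: { [C → , S . d] }  — shift
  I10: { [C → , S d .] }  — reduce

Conflict in state I3:
  Shift-reduce conflict between [C → S .] and [S → . d )]
So the grammar is NOT LR(0).

Answer: No. Shift-reduce conflict between [C → S .] and [S → . d )]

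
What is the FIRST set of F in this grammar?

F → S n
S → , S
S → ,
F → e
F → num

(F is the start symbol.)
To compute FIRST(F), examine every production with F on the left-hand side, reading each right-hand side left to right until a non-nullable symbol is reached.

FIRST sets of the other non-terminals involved (by the same procedure, iterated to a fixed point):
  FIRST(S) = { ',' }

From F → S n:
  - S is a non-terminal: add FIRST(S) \ {ε} = { ',' }
    S is not nullable, so stop
From F → e:
  - e is a terminal: add 'e' and stop
From F → num:
  - num is a terminal: add 'num' and stop

Collecting: FIRST(F) = { ',', 'e', 'num' }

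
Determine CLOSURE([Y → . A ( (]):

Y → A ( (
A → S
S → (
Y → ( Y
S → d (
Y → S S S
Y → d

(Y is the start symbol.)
{ [A → . S], [S → . (], [S → . d (], [Y → . A ( (] }

To compute CLOSURE, for each item [A → α.Bβ] where B is a non-terminal, add [B → .γ] for all productions B → γ; repeat for the newly added items until nothing changes.

Start with: [Y → . A ( (]
  [Y → . A ( (] has the dot before A: add [A → . S]
  [A → . S] has the dot before S: add [S → . (], [S → . d (]
No further items can be added.

CLOSURE = { [A → . S], [S → . (], [S → . d (], [Y → . A ( (] }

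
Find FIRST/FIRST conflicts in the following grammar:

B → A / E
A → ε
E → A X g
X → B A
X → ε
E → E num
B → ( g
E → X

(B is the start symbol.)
Yes. E → A X g / E → E num on { '(', '/', 'g' }; E → A X g / E → X on { '(', '/' }; E → E num / E → X on { '(', '/' }

A FIRST/FIRST conflict occurs when two productions N → α and N → β for the same non-terminal have FIRST(α) ∩ FIRST(β) ≠ ∅ (with ε ∈ FIRST of a nullable right-hand side, so two nullable alternatives also conflict).

FIRST sets of the non-terminals at (or reachable through a nullable prefix from) the front of some alternative:
  FIRST(A) = { ε }
  FIRST(X) = { '(', '/', ε }
  FIRST(E) = { '(', '/', 'g', 'num', ε }
  FIRST(B) = { '(', '/' }

Productions for B:
  B → A / E: FIRST = { '/' }
  B → ( g: FIRST = { '(' }
Productions for E:
  E → A X g: FIRST = { '(', '/', 'g' }
  E → E num: FIRST = { '(', '/', 'g', 'num' }
  E → X: FIRST = { '(', '/', ε }
Productions for X:
  X → B A: FIRST = { '(', '/' }
  X → ε: FIRST = { ε }
A has only one production, so no FIRST/FIRST conflict is possible there.

Conflict for E: E → A X g and E → E num
  Overlap: { '(', '/', 'g' }
Conflict for E: E → A X g and E → X
  Overlap: { '(', '/' }
Conflict for E: E → E num and E → X
  Overlap: { '(', '/' }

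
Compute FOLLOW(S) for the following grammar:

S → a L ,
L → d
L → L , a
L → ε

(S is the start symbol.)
{ $ }

To compute FOLLOW(S), find every occurrence of S on a right-hand side N → α S β: add FIRST(β) \ {ε}, and if β is empty or nullable also add FOLLOW(N). Iterate to a fixed point.

S is the start symbol, so $ ∈ FOLLOW(S).
S does not occur on any right-hand side.

Taking the union: FOLLOW(S) = { $ }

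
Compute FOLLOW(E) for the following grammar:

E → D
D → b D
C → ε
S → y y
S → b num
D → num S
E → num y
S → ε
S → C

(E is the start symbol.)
To compute FOLLOW(E), find every occurrence of E on a right-hand side N → α E β: add FIRST(β) \ {ε}, and if β is empty or nullable also add FOLLOW(N). Iterate to a fixed point.

E is the start symbol, so $ ∈ FOLLOW(E).
E does not occur on any right-hand side.

Taking the union: FOLLOW(E) = { $ }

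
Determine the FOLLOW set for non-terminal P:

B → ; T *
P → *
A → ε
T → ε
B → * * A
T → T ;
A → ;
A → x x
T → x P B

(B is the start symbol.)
{ '*', ';' }

In T → x P B: P is followed by B, add FIRST(B) \ {ε} = { '*', ';' }

Taking the union: FOLLOW(P) = { '*', ';' }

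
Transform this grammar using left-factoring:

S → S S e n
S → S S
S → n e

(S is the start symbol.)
Left-factoring transforms A → αβ₁ | αβ₂ into A → αA' and A' → β₁ | β₂
(α is the longest common prefix among the alternatives). Repeat until
no nonterminal has two alternatives with a common prefix.

Round 1: S has alternatives sharing prefix 'S S'. Introduce S': S → S S S'
  Add: S' → e n
  Add: S' → ε

No remaining common prefixes — done.

Resulting grammar:
S → S S S'
S' → e n
S' → ε
S → n e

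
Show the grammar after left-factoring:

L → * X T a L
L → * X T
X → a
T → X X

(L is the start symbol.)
L → * X T L'
L' → a L
L' → ε
X → a
T → X X

Left-factoring transforms A → αβ₁ | αβ₂ into A → αA' and A' → β₁ | β₂
(α is the longest common prefix among the alternatives). Repeat until
no nonterminal has two alternatives with a common prefix.

Round 1: L has alternatives sharing prefix '* X T'. Introduce L': L → * X T L'
  Add: L' → a L
  Add: L' → ε

No remaining common prefixes — done.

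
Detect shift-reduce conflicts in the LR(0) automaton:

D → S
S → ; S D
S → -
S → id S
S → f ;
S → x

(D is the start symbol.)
Augment with D' → D and build the canonical LR(0) collection (I0 = CLOSURE({[D' → . D]}), then GOTO on every symbol after a dot until no new states appear). It has 12 states:
  I0: { [D → . S], [D' → . D], [S → . -], [S → . ; S D], [S → . f ;], [S → . id S], [S → . x] }  — shift
  I1: { [S → - .] }  — reduce
  I2: { [S → . -], [S → . ; S D], [S → . f ;], [S → . id S], [S → . x], [S → ; . S D] }  — shift
  I3: { [D' → D .] }  — accept
  I4: { [D → S .] }  — reduce
  I5: { [S → f . ;] }  — shift
  I6: { [S → . -], [S → . ; S D], [S → . f ;], [S → . id S], [S → . x], [S → id . S] }  — shift
  I7: { [S → x .] }  — reduce
  I8: { [S → id S .] }  — reduce
  I9: { [S → f ; .] }  — reduce
  I10: { [D → . S], [S → . -], [S → . ; S D], [S → . f ;], [S → . id S], [S → . x], [S → ; S . D] }  — shift
  I11: { [S → ; S D .] }  — reduce

No state contains both a complete item and a shift item.

Answer: No shift-reduce conflicts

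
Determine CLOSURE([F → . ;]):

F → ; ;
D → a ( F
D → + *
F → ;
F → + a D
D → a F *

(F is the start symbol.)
{ [F → . ;] }

Start with: [F → . ;]
The dot precedes the terminal ';', so nothing is added.

CLOSURE = { [F → . ;] }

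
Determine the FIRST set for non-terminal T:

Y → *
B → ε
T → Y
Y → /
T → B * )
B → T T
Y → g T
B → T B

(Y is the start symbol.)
{ '*', '/', 'g' }

FIRST sets of the other non-terminals involved (by the same procedure, iterated to a fixed point):
  FIRST(Y) = { '*', '/', 'g' }
  FIRST(B) = { '*', '/', 'g', ε }

From T → Y:
  - Y is a non-terminal: add FIRST(Y) \ {ε} = { '*', '/', 'g' }
    Y is not nullable, so stop
From T → B * ):
  - B is a non-terminal: add FIRST(B) \ {ε} = { '*', '/', 'g' }
    B is nullable, so continue to the next symbol
  - '*' is a terminal: add '*' and stop

Collecting: FIRST(T) = { '*', '/', 'g' }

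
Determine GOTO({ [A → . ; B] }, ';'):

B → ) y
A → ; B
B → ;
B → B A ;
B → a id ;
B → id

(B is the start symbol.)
GOTO(I, ';') = CLOSURE({ [A → αX.β] : [A → α.Xβ] ∈ I, X = ';' })

Items with dot before ';', with the dot advanced:
  [A → . ; B] → [A → ; . B]
Closure of the advanced items:
  [A → ; . B] has the dot before B: add [B → . ) y], [B → . ;], [B → . B A ;], [B → . a id ;], [B → . id]

GOTO = { [A → ; . B], [B → . ) y], [B → . ;], [B → . B A ;], [B → . a id ;], [B → . id] }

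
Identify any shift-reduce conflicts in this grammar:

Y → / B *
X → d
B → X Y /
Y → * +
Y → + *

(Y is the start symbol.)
A shift-reduce conflict occurs when an LR(0) state has both:
  - a complete (reduce) item [A → α .] (dot at the end), and
  - a shift item [B → β . c γ] (dot before a terminal).

Augment with Y' → Y and build the canonical LR(0) collection (I0 = CLOSURE({[Y' → . Y]}), then GOTO on every symbol after a dot until no new states appear). It has 13 states:
  I0: { [Y → . * +], [Y → . + *], [Y → . / B *], [Y' → . Y] }  — shift
  I1: { [Y → * . +] }  — shift
  I2: { [Y → + . *] }  — shift
  I3: { [B → . X Y /], [X → . d], [Y → / . B *] }  — shift
  I4: { [Y' → Y .] }  — accept
  I5: { [Y → / B . *] }  — shift
  I6: { [B → X . Y /], [Y → . * +], [Y → . + *], [Y → . / B *] }  — shift
  I7: { [X → d .] }  — reduce
  I8: { [B → X Y . /] }  — shift
  I9: { [B → X Y / .] }  — reduce
  I10: { [Y → / B * .] }  — reduce
  I11: { [Y → + * .] }  — reduce
  I12: { [Y → * + .] }  — reduce

No state contains both a complete item and a shift item.

Answer: No shift-reduce conflicts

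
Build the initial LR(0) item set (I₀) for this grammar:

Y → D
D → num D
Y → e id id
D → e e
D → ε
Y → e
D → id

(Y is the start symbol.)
First, augment the grammar with Y' → Y
I₀ = CLOSURE({ [Y' → . Y] }):
  [Y' → . Y] has the dot before Y: add [Y → . D], [Y → . e id id], [Y → . e]
  [Y → . D] has the dot before D: add [D → . num D], [D → . e e], [D → .], [D → . id]
No further items can be added.

I₀ = { [D → . e e], [D → . id], [D → . num D], [D → .], [Y → . D], [Y → . e id id], [Y → . e], [Y' → . Y] }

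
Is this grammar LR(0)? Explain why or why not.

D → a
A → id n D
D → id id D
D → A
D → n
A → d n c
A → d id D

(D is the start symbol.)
Yes, the grammar is LR(0)

A grammar is LR(0) if no state in the canonical LR(0) collection has:
  - both a shift item (dot before a terminal) and a complete item (shift-reduce conflict), or
  - two or more complete items (reduce-reduce conflict; the accept item [D' → D .] counts as a complete item here).

Augment with D' → D and build the canonical LR(0) collection (I0 = CLOSURE({[D' → . D]}), then GOTO on every symbol after a dot until no new states appear). It has 15 states:
  I0: { [A → . d id D], [A → . d n c], [A → . id n D], [D → . A], [D → . a], [D → . id id D], [D → . n], [D' → . D] }  — shift
  I1: { [D → A .] }  — reduce
  I2: { [D' → D .] }  — accept
  I3: { [D → a .] }  — reduce
  I4: { [A → d . id D], [A → d . n c] }  — shift
  I5: { [A → id . n D], [D → id . id D] }  — shift
  I6: { [D → n .] }  — reduce
  I7: { [A → . d id D], [A → . d n c], [A → . id n D], [D → . A], [D → . a], [D → . id id D], [D → . n], [D → id id . D] }  — shift
  I8: { [A → . d id D], [A → . d n c], [A → . id n D], [A → id n . D], [D → . A], [D → . a], [D → . id id D], [D → . n] }  — shift
  I9: { [A → id n D .] }  — reduce
  I10: { [D → id id D .] }  — reduce
  I11: { [A → . d id D], [A → . d n c], [A → . id n D], [A → d id . D], [D → . A], [D → . a], [D → . id id D], [D → . n] }  — shift
  I12: { [A → d n . c] }  — shift
  I13: { [A → d n c .] }  — reduce
  I14: { [A → d id D .] }  — reduce

Every state is either a pure shift/goto state or contains exactly one complete item and nothing to shift — no conflicts. The grammar is LR(0).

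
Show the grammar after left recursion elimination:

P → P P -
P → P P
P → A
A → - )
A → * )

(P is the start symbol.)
P → A P'
P' → P - P'
P' → P P'
P' → ε
A → - )
A → * )

P is directly left-recursive. The standard transformation for
  A → A α₁ | ... | A α_m | β₁ | ... | β_n
is
  A  → β₁ A' | ... | β_n A'
  A' → α₁ A' | ... | α_m A' | ε

P → A becomes P → A P'
P → P P - becomes P' → P - P'
P → P P becomes P' → P P'
Add P' → ε

Productions for other non-terminals are unchanged:
  A → - )
  A → * )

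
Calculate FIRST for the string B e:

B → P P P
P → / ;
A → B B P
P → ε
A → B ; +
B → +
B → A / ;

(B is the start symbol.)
{ '+', '/', ';', 'e' }

FIRST sets of the non-terminals involved (from the grammar, by fixed-point iteration):
  FIRST(B) = { '+', '/', ';', ε }

To compute FIRST(B e), process the symbols left to right:
Symbol B is a non-terminal. Add FIRST(B) \ {ε} = { '+', '/', ';' }
B is nullable (ε ∈ FIRST(B)), continue to the next symbol.
Symbol e is a terminal. Add 'e' and stop.
FIRST(B e) = { '+', '/', ';', 'e' }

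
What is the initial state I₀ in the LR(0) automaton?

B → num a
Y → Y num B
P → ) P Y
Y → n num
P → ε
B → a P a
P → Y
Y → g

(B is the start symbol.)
First, augment the grammar with B' → B
I₀ = CLOSURE({ [B' → . B] }):
  [B' → . B] has the dot before B: add [B → . num a], [B → . a P a]
No further items can be added.

I₀ = { [B → . a P a], [B → . num a], [B' → . B] }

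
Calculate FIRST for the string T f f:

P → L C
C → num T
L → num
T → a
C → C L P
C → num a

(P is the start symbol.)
FIRST sets of the non-terminals involved (from the grammar, by fixed-point iteration):
  FIRST(T) = { 'a' }

To compute FIRST(T f f), process the symbols left to right:
Symbol T is a non-terminal. Add FIRST(T) \ {ε} = { 'a' }
T is not nullable (ε ∉ FIRST(T)), so stop here.
FIRST(T f f) = { 'a' }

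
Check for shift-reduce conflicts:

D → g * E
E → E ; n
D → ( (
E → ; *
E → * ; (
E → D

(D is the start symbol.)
Yes — I8: [D → g * E .] vs [E → E . ; n]

A shift-reduce conflict occurs when an LR(0) state has both:
  - a complete (reduce) item [A → α .] (dot at the end), and
  - a shift item [B → β . c γ] (dot before a terminal).

Augment with D' → D and build the canonical LR(0) collection (I0 = CLOSURE({[D' → . D]}), then GOTO on every symbol after a dot until no new states appear). It has 15 states:
  I0: { [D → . ( (], [D → . g * E], [D' → . D] }  — shift
  I1: { [D → ( . (] }  — shift
  I2: { [D' → D .] }  — accept
  I3: { [D → g . * E] }  — shift
  I4: { [D → . ( (], [D → . g * E], [D → g * . E], [E → . * ; (], [E → . ; *], [E → . D], [E → . E ; n] }  — shift
  I5: { [E → * . ; (] }  — shift
  I6: { [E → ; . *] }  — shift
  I7: { [E → D .] }  — reduce
  I8: { [D → g * E .], [E → E . ; n] }  — shift, reduce
  I9: { [E → E ; . n] }  — shift
  I10: { [E → E ; n .] }  — reduce
  I11: { [E → ; * .] }  — reduce
  I12: { [E → * ; . (] }  — shift
  I13: { [E → * ; ( .] }  — reduce
  I14: { [D → ( ( .] }  — reduce

I8 contains reduce item [D → g * E .] and shift item [E → E . ; n] — shift-reduce conflict.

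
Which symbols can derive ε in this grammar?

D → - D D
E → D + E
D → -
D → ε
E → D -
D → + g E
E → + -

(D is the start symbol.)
{ 'D' }

ε-productions: D → ε
So D is immediately nullable.
No further non-terminal can be added: every production for the remaining non-terminals contains a terminal or a non-nullable non-terminal.
Nullable = { 'D' }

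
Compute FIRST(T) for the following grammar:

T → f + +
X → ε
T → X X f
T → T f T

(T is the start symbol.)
{ 'f' }

FIRST sets of the other non-terminals involved (by the same procedure, iterated to a fixed point):
  FIRST(X) = { ε }

From T → f + +:
  - f is a terminal: add 'f' and stop
From T → X X f:
  - X is a non-terminal: add FIRST(X) \ {ε} = { }
    X is nullable, so continue to the next symbol
  - X is a non-terminal: add FIRST(X) \ {ε} = { }
    X is nullable, so continue to the next symbol
  - f is a terminal: add 'f' and stop
From T → T f T:
  - T is the symbol being defined: contributes nothing new
    T is not nullable, so stop

Collecting: FIRST(T) = { 'f' }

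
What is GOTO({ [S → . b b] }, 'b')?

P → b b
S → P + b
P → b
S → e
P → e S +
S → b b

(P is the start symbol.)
{ [S → b . b] }

GOTO(I, 'b') = CLOSURE({ [A → αX.β] : [A → α.Xβ] ∈ I, X = 'b' })

Items with dot before 'b', with the dot advanced:
  [S → . b b] → [S → b . b]
Closure adds nothing (no advanced item has the dot before a non-terminal).

GOTO = { [S → b . b] }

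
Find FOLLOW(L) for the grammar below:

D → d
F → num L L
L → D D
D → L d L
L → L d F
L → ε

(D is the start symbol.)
{ $, 'd' }

To compute FOLLOW(L), find every occurrence of L on a right-hand side N → α L β: add FIRST(β) \ {ε}, and if β is empty or nullable also add FOLLOW(N). Iterate to a fixed point.

In F → num L L: L is followed by L, add FIRST(L) \ {ε} = { 'd' }
  L is nullable, so also add FOLLOW(F)
In F → num L L: L is at the end, add FOLLOW(F)
In D → L d L: L is followed by d L, add FIRST(d L) \ {ε} = { 'd' }
In D → L d L: L is at the end, add FOLLOW(D)
In L → L d F: L is followed by d F, add FIRST(d F) \ {ε} = { 'd' }

The FOLLOW sets referred to above (computed the same way, to a fixed point):
  FOLLOW(F) = { $, 'd' }
  FOLLOW(D) = { $, 'd' }

Taking the union: FOLLOW(L) = { $, 'd' }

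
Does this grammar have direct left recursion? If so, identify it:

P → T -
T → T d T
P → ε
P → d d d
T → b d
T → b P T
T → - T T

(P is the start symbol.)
P → T -: starts with T
T → T d T: LEFT RECURSIVE (starts with T)
P → ε: starts with ε
P → d d d: starts with d
T → b d: starts with b
T → b P T: starts with b
T → - T T: starts with '-'

The grammar has direct left recursion on: T.

Answer: Yes, T is left-recursive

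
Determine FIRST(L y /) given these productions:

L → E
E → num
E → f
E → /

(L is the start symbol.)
FIRST sets of the non-terminals involved (from the grammar, by fixed-point iteration):
  FIRST(L) = { '/', 'f', 'num' }

To compute FIRST(L y /), process the symbols left to right:
Symbol L is a non-terminal. Add FIRST(L) \ {ε} = { '/', 'f', 'num' }
L is not nullable (ε ∉ FIRST(L)), so stop here.
FIRST(L y /) = { '/', 'f', 'num' }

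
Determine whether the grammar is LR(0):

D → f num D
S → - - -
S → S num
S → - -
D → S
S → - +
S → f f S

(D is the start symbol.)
No. Shift-reduce conflict between [D → S .] and [S → S . num]

A grammar is LR(0) if no state in the canonical LR(0) collection has:
  - both a shift item (dot before a terminal) and a complete item (shift-reduce conflict), or
  - two or more complete items (reduce-reduce conflict; the accept item [D' → D .] counts as a complete item here).

Augment with D' → D and build the canonical LR(0) collection (I0 = CLOSURE({[D' → . D]}), then GOTO on every symbol after a dot until no new states appear). It has 14 states:
  I0: { [D → . S], [D → . f num D], [D' → . D], [S → . - +], [S → . - - -], [S → . - -], [S → . S num], [S → . f f S] }  — shift
  I1: { [S → - . +], [S → - . - -], [S → - . -] }  — shift
  I2: { [D' → D .] }  — accept
  I3: { [D → S .], [S → S . num] }  — shift, reduce
  I4: { [D → f . num D], [S → f . f S] }  — shift
  I5: { [S → . - +], [S → . - - -], [S → . - -], [S → . S num], [S → . f f S], [S → f f . S] }  — shift
  I6: { [D → . S], [D → . f num D], [D → f num . D], [S → . - +], [S → . - - -], [S → . - -], [S → . S num], [S → . f f S] }  — shift
  I7: { [D → f num D .] }  — reduce
  I8: { [S → S . num], [S → f f S .] }  — shift, reduce
  I9: { [S → f . f S] }  — shift
  I10: { [S → S num .] }  — reduce
  I11: { [S → - + .] }  — reduce
  I12: { [S → - - . -], [S → - - .] }  — shift, reduce
  I13: { [S → - - - .] }  — reduce

Conflict in state I3:
  Shift-reduce conflict between [D → S .] and [S → S . num]
So the grammar is NOT LR(0).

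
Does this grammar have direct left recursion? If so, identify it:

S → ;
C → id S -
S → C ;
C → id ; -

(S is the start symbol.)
Direct left recursion occurs when N → N α for some non-terminal N (the right-hand side begins with the left-hand side itself).

S → ;: starts with ';'
C → id S -: starts with id
S → C ;: starts with C
C → id ; -: starts with id

No direct left recursion found.

Answer: No direct left recursion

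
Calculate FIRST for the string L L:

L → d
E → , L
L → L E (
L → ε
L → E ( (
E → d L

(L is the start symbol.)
FIRST sets of the non-terminals involved (from the grammar, by fixed-point iteration):
  FIRST(L) = { ',', 'd', ε }

To compute FIRST(L L), process the symbols left to right:
Symbol L is a non-terminal. Add FIRST(L) \ {ε} = { ',', 'd' }
L is nullable (ε ∈ FIRST(L)), continue to the next symbol.
Symbol L is a non-terminal. Add FIRST(L) \ {ε} = { ',', 'd' }
L is nullable (ε ∈ FIRST(L)), continue to the next symbol.
All symbols are nullable, so ε is in the result.
FIRST(L L) = { ',', 'd', ε }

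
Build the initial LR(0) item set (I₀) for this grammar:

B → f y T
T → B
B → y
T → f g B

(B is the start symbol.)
First, augment the grammar with B' → B
I₀ = CLOSURE({ [B' → . B] }):
  [B' → . B] has the dot before B: add [B → . f y T], [B → . y]
No further items can be added.

I₀ = { [B → . f y T], [B → . y], [B' → . B] }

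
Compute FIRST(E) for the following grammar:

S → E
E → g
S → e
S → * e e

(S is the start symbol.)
From E → g:
  - g is a terminal: add 'g' and stop

Collecting: FIRST(E) = { 'g' }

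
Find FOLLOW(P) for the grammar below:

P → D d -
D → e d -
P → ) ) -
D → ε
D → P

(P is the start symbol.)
{ $, 'd' }

P is the start symbol, so $ ∈ FOLLOW(P).
In D → P: P is at the end, add FOLLOW(D)

The FOLLOW sets referred to above (computed the same way, to a fixed point):
  FOLLOW(D) = { 'd' }

Taking the union: FOLLOW(P) = { $, 'd' }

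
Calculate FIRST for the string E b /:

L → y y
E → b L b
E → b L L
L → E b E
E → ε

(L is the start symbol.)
FIRST sets of the non-terminals involved (from the grammar, by fixed-point iteration):
  FIRST(E) = { 'b', ε }

To compute FIRST(E b /), process the symbols left to right:
Symbol E is a non-terminal. Add FIRST(E) \ {ε} = { 'b' }
E is nullable (ε ∈ FIRST(E)), continue to the next symbol.
Symbol b is a terminal. Add 'b' and stop.
FIRST(E b /) = { 'b' }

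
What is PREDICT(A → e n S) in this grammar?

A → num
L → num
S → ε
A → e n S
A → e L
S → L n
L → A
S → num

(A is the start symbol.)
PREDICT(A → e n S) = (FIRST(RHS) \ {ε}) ∪ (FOLLOW(A) if ε ∈ FIRST(RHS), i.e. RHS ⇒* ε)
FIRST(e n S) = { 'e' }
ε ∉ FIRST(e n S), so FOLLOW(A) is not added.
PREDICT(A → e n S) = { 'e' }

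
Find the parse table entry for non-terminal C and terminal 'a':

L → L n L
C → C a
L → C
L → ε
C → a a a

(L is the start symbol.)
To find M[C, 'a'], we find productions for C where 'a' is in the predict set (PREDICT(N → α) = (FIRST(α) \ {ε}) ∪ (FOLLOW(N) if α ⇒* ε)).

Relevant sets:
  FIRST(C) = { 'a' }

C → C a: PREDICT = { 'a' }
  'a' is in predict set, so this production goes in M[C, 'a']
C → a a a: PREDICT = { 'a' }
  'a' is in predict set, so this production goes in M[C, 'a']

M[C, 'a'] = C → C a, C → a a a  (a multiply-defined cell — the grammar is not LL(1))

Answer: C → C a, C → a a a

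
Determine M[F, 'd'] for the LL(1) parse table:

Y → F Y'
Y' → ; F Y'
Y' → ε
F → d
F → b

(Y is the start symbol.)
To find M[F, 'd'], we find productions for F where 'd' is in the predict set (PREDICT(N → α) = (FIRST(α) \ {ε}) ∪ (FOLLOW(N) if α ⇒* ε)).

F → d: PREDICT = { 'd' }
  'd' is in predict set, so this production goes in M[F, 'd']
F → b: PREDICT = { 'b' }

M[F, 'd'] = F → d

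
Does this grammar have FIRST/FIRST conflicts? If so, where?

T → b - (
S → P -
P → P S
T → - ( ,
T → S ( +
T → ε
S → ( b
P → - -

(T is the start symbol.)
A FIRST/FIRST conflict occurs when two productions N → α and N → β for the same non-terminal have FIRST(α) ∩ FIRST(β) ≠ ∅ (with ε ∈ FIRST of a nullable right-hand side, so two nullable alternatives also conflict).

FIRST sets of the non-terminals at (or reachable through a nullable prefix from) the front of some alternative:
  FIRST(S) = { '(', '-' }
  FIRST(P) = { '-' }

Productions for T:
  T → b - (: FIRST = { 'b' }
  T → - ( ,: FIRST = { '-' }
  T → S ( +: FIRST = { '(', '-' }
  T → ε: FIRST = { ε }
Productions for S:
  S → P -: FIRST = { '-' }
  S → ( b: FIRST = { '(' }
Productions for P:
  P → P S: FIRST = { '-' }
  P → - -: FIRST = { '-' }

Conflict for T: T → - ( , and T → S ( +
  Overlap: { '-' }
Conflict for P: P → P S and P → - -
  Overlap: { '-' }

Answer: Yes. T → '-' '(' ',' / T → S '(' '+' on { '-' }; P → P S / P → '-' '-' on { '-' }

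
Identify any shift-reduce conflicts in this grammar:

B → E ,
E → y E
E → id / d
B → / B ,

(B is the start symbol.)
No shift-reduce conflicts

Augment with B' → B and build the canonical LR(0) collection (I0 = CLOSURE({[B' → . B]}), then GOTO on every symbol after a dot until no new states appear). It has 12 states:
  I0: { [B → . / B ,], [B → . E ,], [B' → . B], [E → . id / d], [E → . y E] }  — shift
  I1: { [B → . / B ,], [B → . E ,], [B → / . B ,], [E → . id / d], [E → . y E] }  — shift
  I2: { [B' → B .] }  — accept
  I3: { [B → E . ,] }  — shift
  I4: { [E → id . / d] }  — shift
  I5: { [E → . id / d], [E → . y E], [E → y . E] }  — shift
  I6: { [E → y E .] }  — reduce
  I7: { [E → id / . d] }  — shift
  I8: { [E → id / d .] }  — reduce
  I9: { [B → E , .] }  — reduce
  I10: { [B → / B . ,] }  — shift
  I11: { [B → / B , .] }  — reduce

No state contains both a complete item and a shift item.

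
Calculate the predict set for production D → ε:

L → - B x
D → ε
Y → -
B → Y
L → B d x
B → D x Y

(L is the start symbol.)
PREDICT(D → ε) = (FIRST(RHS) \ {ε}) ∪ (FOLLOW(D) if ε ∈ FIRST(RHS), i.e. RHS ⇒* ε)
The right-hand side is ε (FIRST(ε) = { ε }), so the predict set is FOLLOW(D) = { 'x' }
PREDICT(D → ε) = { 'x' }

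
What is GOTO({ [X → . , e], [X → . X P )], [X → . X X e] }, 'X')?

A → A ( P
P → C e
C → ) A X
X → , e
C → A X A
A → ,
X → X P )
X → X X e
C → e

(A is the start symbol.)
{ [A → . ,], [A → . A ( P], [C → . ) A X], [C → . A X A], [C → . e], [P → . C e], [X → . , e], [X → . X P )], [X → . X X e], [X → X . P )], [X → X . X e] }

GOTO(I, 'X') = CLOSURE({ [A → αX.β] : [A → α.Xβ] ∈ I, X = 'X' })

Items with dot before 'X', with the dot advanced:
  [X → . X P )] → [X → X . P )]
  [X → . X X e] → [X → X . X e]
Closure of the advanced items:
  [X → X . P )] has the dot before P: add [P → . C e]
  [X → X . X e] has the dot before X: add [X → . , e], [X → . X P )], [X → . X X e]
  [P → . C e] has the dot before C: add [C → . ) A X], [C → . A X A], [C → . e]
  [C → . A X A] has the dot before A: add [A → . A ( P], [A → . ,]

GOTO = { [A → . ,], [A → . A ( P], [C → . ) A X], [C → . A X A], [C → . e], [P → . C e], [X → . , e], [X → . X P )], [X → . X X e], [X → X . P )], [X → X . X e] }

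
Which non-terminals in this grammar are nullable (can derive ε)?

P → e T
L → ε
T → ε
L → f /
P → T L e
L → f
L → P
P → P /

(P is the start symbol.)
A non-terminal is nullable if it can derive ε (the empty string): either it has an ε-production, or it has a production whose right-hand side consists entirely of nullable non-terminals.

ε-productions: L → ε, T → ε
So L, T are immediately nullable.
No further non-terminal can be added: every production for the remaining non-terminals contains a terminal or a non-nullable non-terminal.
Nullable = { 'L', 'T' }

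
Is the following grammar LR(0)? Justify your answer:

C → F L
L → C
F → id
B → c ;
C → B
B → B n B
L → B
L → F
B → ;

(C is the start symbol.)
A grammar is LR(0) if no state in the canonical LR(0) collection has:
  - both a shift item (dot before a terminal) and a complete item (shift-reduce conflict), or
  - two or more complete items (reduce-reduce conflict; the accept item [C' → C .] counts as a complete item here).

Augment with C' → C and build the canonical LR(0) collection (I0 = CLOSURE({[C' → . C]}), then GOTO on every symbol after a dot until no new states appear). It has 14 states:
  I0: { [B → . ;], [B → . B n B], [B → . c ;], [C → . B], [C → . F L], [C' → . C], [F → . id] }  — shift
  I1: { [B → ; .] }  — reduce
  I2: { [B → B . n B], [C → B .] }  — shift, reduce
  I3: { [C' → C .] }  — accept
  I4: { [B → . ;], [B → . B n B], [B → . c ;], [C → . B], [C → . F L], [C → F . L], [F → . id], [L → . B], [L → . C], [L → . F] }  — shift
  I5: { [B → c . ;] }  — shift
  I6: { [F → id .] }  — reduce
  I7: { [B → c ; .] }  — reduce
  I8: { [B → B . n B], [C → B .], [L → B .] }  — shift, 2 reduces
  I9: { [L → C .] }  — reduce
  I10: { [B → . ;], [B → . B n B], [B → . c ;], [C → . B], [C → . F L], [C → F . L], [F → . id], [L → . B], [L → . C], [L → . F], [L → F .] }  — shift, reduce
  I11: { [C → F L .] }  — reduce
  I12: { [B → . ;], [B → . B n B], [B → . c ;], [B → B n . B] }  — shift
  I13: { [B → B . n B], [B → B n B .] }  — shift, reduce

Conflict in state I2:
  Shift-reduce conflict between [C → B .] and [B → B . n B]
So the grammar is NOT LR(0).

Answer: No. Shift-reduce conflict between [C → B .] and [B → B . n B]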